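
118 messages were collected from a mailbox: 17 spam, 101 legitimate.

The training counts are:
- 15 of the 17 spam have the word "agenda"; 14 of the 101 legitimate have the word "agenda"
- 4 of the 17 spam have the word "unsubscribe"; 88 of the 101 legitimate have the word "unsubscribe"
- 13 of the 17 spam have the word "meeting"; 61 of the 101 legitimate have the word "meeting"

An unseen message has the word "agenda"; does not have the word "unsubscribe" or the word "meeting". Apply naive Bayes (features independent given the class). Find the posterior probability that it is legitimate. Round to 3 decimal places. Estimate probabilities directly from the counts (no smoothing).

spam: (17/118) × (15/17) × (13/17) × (4/17) ≈ 0.0228726
legitimate: (101/118) × (14/101) × (13/101) × (40/101) ≈ 0.00604793
P(legitimate | x) = 0.00604793 / 0.02892053 ≈ 0.209

0.209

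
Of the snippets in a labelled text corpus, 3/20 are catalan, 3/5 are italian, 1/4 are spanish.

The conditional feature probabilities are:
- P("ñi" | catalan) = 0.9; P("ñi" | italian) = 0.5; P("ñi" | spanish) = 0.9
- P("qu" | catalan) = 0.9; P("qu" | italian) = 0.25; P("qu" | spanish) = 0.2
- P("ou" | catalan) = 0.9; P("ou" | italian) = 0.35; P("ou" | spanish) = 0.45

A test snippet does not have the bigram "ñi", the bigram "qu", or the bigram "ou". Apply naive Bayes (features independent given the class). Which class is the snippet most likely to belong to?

catalan: 0.15 × (1−0.9) × (1−0.9) × (1−0.9) = 0.00015
italian: 0.6 × (1−0.5) × (1−0.25) × (1−0.35) = 0.14625
spanish: 0.25 × (1−0.9) × (1−0.2) × (1−0.45) = 0.011
Highest score → italian.

italian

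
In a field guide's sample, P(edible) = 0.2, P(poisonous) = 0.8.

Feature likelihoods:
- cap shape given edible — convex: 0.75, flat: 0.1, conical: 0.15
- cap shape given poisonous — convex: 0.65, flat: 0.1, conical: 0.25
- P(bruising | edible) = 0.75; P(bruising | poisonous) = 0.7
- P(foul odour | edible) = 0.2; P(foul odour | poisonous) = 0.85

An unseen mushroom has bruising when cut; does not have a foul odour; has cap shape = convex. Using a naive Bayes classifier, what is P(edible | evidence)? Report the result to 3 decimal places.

0.622

edible: 0.2 × 0.75 × 0.75 × (1−0.2) = 0.09
poisonous: 0.8 × 0.65 × 0.7 × (1−0.85) = 0.0546
P(edible | x) = 0.09 / 0.1446 ≈ 0.622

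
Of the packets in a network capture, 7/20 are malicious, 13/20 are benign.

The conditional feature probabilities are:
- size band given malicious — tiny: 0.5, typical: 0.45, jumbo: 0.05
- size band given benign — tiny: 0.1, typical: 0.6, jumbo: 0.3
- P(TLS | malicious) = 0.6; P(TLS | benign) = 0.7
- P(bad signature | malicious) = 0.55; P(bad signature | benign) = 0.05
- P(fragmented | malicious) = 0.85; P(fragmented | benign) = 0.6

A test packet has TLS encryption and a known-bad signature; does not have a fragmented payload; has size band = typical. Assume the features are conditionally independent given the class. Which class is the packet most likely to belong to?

malicious: 0.35 × 0.45 × 0.6 × 0.55 × (1−0.85) = 0.00779625
benign: 0.65 × 0.6 × 0.7 × 0.05 × (1−0.6) = 0.00546
Highest score → malicious.

malicious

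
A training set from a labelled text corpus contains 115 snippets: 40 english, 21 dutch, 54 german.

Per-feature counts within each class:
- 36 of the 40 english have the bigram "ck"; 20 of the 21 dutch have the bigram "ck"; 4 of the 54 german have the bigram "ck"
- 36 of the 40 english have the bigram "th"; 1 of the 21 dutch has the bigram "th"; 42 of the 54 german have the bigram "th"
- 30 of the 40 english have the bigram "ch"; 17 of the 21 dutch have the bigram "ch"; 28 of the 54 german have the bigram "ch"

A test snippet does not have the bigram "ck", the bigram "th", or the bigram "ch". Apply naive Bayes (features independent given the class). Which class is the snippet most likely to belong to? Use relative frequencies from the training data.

german

english: (40/115) × (4/40) × (4/40) × (10/40) ≈ 0.000869565
dutch: (21/115) × (1/21) × (20/21) × (4/21) ≈ 0.00157744
german: (54/115) × (50/54) × (12/54) × (26/54) ≈ 0.0465199
Highest score → german.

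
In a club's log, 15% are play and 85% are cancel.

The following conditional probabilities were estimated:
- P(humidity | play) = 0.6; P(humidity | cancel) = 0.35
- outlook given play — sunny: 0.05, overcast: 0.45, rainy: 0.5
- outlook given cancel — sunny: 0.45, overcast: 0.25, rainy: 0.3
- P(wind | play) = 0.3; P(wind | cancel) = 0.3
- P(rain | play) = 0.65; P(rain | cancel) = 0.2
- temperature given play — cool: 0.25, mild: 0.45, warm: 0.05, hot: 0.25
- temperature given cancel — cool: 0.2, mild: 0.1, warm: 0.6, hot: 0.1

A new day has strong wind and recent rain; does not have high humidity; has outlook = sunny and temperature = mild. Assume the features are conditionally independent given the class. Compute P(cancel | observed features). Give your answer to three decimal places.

0.850

play: 0.15 × (1−0.6) × 0.05 × 0.3 × 0.65 × 0.45 = 0.00026325
cancel: 0.85 × (1−0.35) × 0.45 × 0.3 × 0.2 × 0.1 = 0.00149175
P(cancel | x) = 0.00149175 / 0.001755 ≈ 0.850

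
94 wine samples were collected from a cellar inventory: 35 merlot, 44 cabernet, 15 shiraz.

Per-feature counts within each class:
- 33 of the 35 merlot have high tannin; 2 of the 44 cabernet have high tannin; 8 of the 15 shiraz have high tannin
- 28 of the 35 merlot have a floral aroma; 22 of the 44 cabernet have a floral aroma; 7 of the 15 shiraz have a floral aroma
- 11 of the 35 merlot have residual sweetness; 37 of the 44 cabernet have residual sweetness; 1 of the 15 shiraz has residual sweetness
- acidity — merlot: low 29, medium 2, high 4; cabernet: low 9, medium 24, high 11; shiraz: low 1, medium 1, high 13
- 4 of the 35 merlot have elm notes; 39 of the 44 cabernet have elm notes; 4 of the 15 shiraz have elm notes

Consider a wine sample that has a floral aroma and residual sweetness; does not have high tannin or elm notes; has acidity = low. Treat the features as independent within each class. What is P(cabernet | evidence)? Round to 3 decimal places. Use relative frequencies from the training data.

0.519

merlot: (35/94) × (2/35) × (28/35) × (11/35) × (29/35) × (31/35) ≈ 0.00392591
cabernet: (44/94) × (42/44) × (22/44) × (37/44) × (9/44) × (5/44) ≈ 0.00436664
shiraz: (15/94) × (7/15) × (7/15) × (1/15) × (1/15) × (11/15) ≈ 0.000113265
P(cabernet | x) = 0.00436664 / 0.008405815 ≈ 0.519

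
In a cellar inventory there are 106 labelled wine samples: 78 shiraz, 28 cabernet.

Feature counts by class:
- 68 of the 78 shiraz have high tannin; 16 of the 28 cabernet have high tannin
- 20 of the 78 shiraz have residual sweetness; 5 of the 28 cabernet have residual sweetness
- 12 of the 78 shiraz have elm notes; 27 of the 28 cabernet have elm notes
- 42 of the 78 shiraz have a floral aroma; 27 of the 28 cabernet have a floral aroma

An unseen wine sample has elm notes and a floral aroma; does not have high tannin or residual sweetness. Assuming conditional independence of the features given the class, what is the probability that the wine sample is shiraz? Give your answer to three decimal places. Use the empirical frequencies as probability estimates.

shiraz: (78/106) × (10/78) × (58/78) × (12/78) × (42/78) ≈ 0.00581124
cabernet: (28/106) × (12/28) × (23/28) × (27/28) × (27/28) ≈ 0.0864682
P(shiraz | x) = 0.00581124 / 0.09227944 ≈ 0.063

0.063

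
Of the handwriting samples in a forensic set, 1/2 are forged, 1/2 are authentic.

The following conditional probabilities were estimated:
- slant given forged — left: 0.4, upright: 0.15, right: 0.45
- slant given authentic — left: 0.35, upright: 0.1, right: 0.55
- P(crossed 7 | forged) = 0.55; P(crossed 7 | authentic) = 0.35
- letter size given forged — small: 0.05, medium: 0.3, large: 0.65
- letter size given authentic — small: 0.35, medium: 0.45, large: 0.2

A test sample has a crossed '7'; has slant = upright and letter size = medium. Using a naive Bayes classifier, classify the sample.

forged: 0.5 × 0.15 × 0.55 × 0.3 = 0.012375
authentic: 0.5 × 0.1 × 0.35 × 0.45 = 0.007875
Highest score → forged.

forged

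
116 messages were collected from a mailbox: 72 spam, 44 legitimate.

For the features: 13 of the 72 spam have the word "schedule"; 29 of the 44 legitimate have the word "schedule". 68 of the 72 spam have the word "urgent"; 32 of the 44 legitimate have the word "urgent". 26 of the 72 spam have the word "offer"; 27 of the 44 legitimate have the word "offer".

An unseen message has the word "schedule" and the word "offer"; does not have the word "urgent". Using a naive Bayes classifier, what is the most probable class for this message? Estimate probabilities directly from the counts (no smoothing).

spam: (72/116) × (13/72) × (4/72) × (26/72) ≈ 0.0022483
legitimate: (44/116) × (29/44) × (12/44) × (27/44) ≈ 0.0418388
Highest score → legitimate.

legitimate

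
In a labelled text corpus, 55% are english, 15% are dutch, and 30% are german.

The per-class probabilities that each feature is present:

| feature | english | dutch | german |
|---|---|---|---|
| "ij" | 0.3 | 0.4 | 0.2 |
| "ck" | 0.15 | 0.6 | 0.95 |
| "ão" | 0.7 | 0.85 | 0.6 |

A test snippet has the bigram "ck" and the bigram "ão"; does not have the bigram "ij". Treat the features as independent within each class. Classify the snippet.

german

english: 0.55 × (1−0.3) × 0.15 × 0.7 = 0.040425
dutch: 0.15 × (1−0.4) × 0.6 × 0.85 = 0.0459
german: 0.3 × (1−0.2) × 0.95 × 0.6 = 0.1368
Highest score → german.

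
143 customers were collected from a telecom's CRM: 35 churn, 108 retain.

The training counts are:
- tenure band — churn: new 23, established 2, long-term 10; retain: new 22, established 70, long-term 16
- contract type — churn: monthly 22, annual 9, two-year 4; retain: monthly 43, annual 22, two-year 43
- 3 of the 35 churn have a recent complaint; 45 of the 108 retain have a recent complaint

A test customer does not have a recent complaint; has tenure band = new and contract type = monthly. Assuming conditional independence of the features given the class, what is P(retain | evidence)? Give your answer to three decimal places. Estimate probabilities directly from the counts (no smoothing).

0.279

churn: (35/143) × (23/35) × (22/35) × (32/35) ≈ 0.0924333
retain: (108/143) × (22/108) × (43/108) × (63/108) ≈ 0.0357312
P(retain | x) = 0.0357312 / 0.1281645 ≈ 0.279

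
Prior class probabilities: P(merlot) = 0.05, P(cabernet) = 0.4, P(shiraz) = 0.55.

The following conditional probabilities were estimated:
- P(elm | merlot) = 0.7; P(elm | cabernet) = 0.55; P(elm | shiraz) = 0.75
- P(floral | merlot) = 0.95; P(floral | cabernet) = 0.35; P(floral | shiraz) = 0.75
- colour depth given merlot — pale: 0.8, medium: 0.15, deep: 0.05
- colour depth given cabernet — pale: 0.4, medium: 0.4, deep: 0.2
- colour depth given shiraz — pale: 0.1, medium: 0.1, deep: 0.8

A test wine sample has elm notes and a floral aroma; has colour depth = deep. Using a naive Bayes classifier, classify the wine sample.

shiraz

merlot: 0.05 × 0.7 × 0.95 × 0.05 = 0.0016625
cabernet: 0.4 × 0.55 × 0.35 × 0.2 = 0.0154
shiraz: 0.55 × 0.75 × 0.75 × 0.8 = 0.2475
Highest score → shiraz.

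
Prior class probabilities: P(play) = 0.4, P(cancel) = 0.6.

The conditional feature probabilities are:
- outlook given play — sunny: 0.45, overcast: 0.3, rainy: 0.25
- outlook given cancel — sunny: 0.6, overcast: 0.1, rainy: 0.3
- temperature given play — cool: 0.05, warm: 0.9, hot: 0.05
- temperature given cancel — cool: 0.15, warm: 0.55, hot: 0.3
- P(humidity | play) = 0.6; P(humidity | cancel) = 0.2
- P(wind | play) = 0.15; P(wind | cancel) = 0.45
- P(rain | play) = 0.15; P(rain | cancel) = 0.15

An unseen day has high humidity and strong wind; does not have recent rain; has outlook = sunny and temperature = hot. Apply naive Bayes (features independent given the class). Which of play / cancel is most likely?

play: 0.4 × 0.45 × 0.05 × 0.6 × 0.15 × (1−0.15) = 0.0006885
cancel: 0.6 × 0.6 × 0.3 × 0.2 × 0.45 × (1−0.15) = 0.008262
Highest score → cancel.

cancel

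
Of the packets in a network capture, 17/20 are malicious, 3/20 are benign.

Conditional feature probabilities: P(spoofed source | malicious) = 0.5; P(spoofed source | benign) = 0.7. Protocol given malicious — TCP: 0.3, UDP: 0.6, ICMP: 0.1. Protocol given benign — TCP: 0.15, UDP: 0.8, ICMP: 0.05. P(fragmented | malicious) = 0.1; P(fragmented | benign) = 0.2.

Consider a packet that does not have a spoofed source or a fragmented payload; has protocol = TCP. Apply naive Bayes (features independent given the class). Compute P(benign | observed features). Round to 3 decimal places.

malicious: 0.85 × (1−0.5) × 0.3 × (1−0.1) = 0.11475
benign: 0.15 × (1−0.7) × 0.15 × (1−0.2) = 0.0054
P(benign | x) = 0.0054 / 0.12015 ≈ 0.045

0.045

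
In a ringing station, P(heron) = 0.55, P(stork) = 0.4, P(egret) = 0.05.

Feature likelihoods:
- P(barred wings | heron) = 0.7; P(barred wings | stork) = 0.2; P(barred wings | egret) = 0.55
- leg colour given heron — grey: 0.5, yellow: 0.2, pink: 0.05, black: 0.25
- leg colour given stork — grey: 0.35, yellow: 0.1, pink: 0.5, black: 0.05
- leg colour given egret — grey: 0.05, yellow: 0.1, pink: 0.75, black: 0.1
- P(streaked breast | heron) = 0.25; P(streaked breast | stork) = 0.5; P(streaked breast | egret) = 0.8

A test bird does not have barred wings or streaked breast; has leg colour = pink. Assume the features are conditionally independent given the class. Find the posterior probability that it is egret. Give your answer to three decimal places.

heron: 0.55 × (1−0.7) × 0.05 × (1−0.25) = 0.0061875
stork: 0.4 × (1−0.2) × 0.5 × (1−0.5) = 0.08
egret: 0.05 × (1−0.55) × 0.75 × (1−0.8) = 0.003375
P(egret | x) = 0.003375 / 0.0895625 ≈ 0.038

0.038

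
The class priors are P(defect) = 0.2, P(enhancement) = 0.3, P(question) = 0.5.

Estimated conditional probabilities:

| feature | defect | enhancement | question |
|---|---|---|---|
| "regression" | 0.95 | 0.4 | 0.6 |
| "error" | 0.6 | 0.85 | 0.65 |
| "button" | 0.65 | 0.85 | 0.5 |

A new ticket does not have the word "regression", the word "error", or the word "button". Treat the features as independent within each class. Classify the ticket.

defect: 0.2 × (1−0.95) × (1−0.6) × (1−0.65) = 0.0014
enhancement: 0.3 × (1−0.4) × (1−0.85) × (1−0.85) = 0.00405
question: 0.5 × (1−0.6) × (1−0.65) × (1−0.5) = 0.035
Highest score → question.

question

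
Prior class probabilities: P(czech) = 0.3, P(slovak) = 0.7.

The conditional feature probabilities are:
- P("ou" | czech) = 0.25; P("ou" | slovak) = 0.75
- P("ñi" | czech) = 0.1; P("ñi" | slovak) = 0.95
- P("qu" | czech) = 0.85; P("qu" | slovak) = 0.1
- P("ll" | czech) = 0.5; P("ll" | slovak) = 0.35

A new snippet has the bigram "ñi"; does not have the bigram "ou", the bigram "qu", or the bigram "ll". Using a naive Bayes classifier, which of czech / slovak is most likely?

slovak

czech: 0.3 × (1−0.25) × 0.1 × (1−0.85) × (1−0.5) = 0.0016875
slovak: 0.7 × (1−0.75) × 0.95 × (1−0.1) × (1−0.35) = 0.09725625
Highest score → slovak.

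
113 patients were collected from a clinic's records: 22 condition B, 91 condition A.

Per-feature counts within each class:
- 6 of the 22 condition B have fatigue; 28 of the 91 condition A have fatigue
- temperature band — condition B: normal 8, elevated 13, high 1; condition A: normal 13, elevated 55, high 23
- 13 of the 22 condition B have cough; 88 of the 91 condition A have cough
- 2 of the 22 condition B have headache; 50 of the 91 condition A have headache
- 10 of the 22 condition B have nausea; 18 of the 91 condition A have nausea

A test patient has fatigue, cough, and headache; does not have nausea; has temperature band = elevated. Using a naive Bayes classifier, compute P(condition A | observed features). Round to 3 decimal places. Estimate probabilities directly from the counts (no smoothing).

condition B: (22/113) × (6/22) × (13/22) × (13/22) × (2/22) × (12/22) ≈ 0.000919348
condition A: (91/113) × (28/91) × (55/91) × (88/91) × (50/91) × (73/91) ≈ 0.063834
P(condition A | x) = 0.063834 / 0.064753348 ≈ 0.986

0.986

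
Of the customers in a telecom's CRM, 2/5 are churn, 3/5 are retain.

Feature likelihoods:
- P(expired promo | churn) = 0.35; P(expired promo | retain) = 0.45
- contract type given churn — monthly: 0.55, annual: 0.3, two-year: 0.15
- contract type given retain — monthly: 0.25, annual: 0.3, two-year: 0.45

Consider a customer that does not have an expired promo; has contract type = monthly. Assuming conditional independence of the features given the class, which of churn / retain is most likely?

churn: 0.4 × (1−0.35) × 0.55 = 0.143
retain: 0.6 × (1−0.45) × 0.25 = 0.0825
Highest score → churn.

churn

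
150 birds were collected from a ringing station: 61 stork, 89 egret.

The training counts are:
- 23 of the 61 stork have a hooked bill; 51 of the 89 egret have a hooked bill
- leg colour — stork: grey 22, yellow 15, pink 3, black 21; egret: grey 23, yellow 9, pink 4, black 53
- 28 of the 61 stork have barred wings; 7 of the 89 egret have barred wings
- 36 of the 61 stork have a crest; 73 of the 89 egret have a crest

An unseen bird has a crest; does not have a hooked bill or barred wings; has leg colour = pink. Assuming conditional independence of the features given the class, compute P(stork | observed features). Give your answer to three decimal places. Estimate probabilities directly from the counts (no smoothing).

0.316

stork: (61/150) × (38/61) × (3/61) × (33/61) × (36/61) ≈ 0.00397778
egret: (89/150) × (38/89) × (4/89) × (82/89) × (73/89) ≈ 0.00860437
P(stork | x) = 0.00397778 / 0.01258215 ≈ 0.316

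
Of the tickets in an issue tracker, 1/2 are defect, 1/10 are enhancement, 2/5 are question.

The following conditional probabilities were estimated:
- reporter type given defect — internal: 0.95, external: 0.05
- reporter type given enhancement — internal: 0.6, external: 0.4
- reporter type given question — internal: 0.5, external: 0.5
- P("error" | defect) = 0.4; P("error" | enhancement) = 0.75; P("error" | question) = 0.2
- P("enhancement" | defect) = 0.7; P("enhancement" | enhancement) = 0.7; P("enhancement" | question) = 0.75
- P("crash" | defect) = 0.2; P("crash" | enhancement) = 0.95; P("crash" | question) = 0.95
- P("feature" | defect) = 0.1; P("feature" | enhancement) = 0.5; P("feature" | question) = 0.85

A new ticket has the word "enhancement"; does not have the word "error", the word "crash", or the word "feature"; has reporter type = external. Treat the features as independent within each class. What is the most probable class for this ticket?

defect: 0.5 × 0.05 × (1−0.4) × 0.7 × (1−0.2) × (1−0.1) = 0.00756
enhancement: 0.1 × 0.4 × (1−0.75) × 0.7 × (1−0.95) × (1−0.5) = 0.000175
question: 0.4 × 0.5 × (1−0.2) × 0.75 × (1−0.95) × (1−0.85) = 0.0009
Highest score → defect.

defect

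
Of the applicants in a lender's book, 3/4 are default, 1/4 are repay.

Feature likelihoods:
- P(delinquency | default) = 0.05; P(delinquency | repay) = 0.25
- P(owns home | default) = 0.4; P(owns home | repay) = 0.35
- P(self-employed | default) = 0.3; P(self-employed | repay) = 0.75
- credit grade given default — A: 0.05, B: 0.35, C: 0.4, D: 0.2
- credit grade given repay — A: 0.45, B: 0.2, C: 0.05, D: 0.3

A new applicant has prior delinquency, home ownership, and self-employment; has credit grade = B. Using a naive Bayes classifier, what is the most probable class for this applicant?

repay

default: 0.75 × 0.05 × 0.4 × 0.3 × 0.35 = 0.001575
repay: 0.25 × 0.25 × 0.35 × 0.75 × 0.2 = 0.00328125
Highest score → repay.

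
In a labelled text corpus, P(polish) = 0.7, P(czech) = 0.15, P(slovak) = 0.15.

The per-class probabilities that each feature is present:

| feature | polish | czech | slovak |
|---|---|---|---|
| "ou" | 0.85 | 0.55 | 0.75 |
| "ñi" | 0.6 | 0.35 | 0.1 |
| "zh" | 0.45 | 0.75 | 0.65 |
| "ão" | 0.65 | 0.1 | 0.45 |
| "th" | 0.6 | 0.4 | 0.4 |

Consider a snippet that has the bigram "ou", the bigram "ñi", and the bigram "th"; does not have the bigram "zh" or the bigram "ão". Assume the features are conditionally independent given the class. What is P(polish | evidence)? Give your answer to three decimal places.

0.922

polish: 0.7 × 0.85 × 0.6 × (1−0.45) × (1−0.65) × 0.6 = 0.0412335
czech: 0.15 × 0.55 × 0.35 × (1−0.75) × (1−0.1) × 0.4 = 0.00259875
slovak: 0.15 × 0.75 × 0.1 × (1−0.65) × (1−0.45) × 0.4 = 0.00086625
P(polish | x) = 0.0412335 / 0.0446985 ≈ 0.922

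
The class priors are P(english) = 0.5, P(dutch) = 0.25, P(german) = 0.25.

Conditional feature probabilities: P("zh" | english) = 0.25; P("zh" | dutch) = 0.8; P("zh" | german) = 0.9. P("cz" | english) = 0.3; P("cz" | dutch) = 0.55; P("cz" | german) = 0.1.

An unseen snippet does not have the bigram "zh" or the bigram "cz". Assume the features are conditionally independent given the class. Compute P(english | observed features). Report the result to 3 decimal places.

0.854

english: 0.5 × (1−0.25) × (1−0.3) = 0.2625
dutch: 0.25 × (1−0.8) × (1−0.55) = 0.0225
german: 0.25 × (1−0.9) × (1−0.1) = 0.0225
P(english | x) = 0.2625 / 0.3075 ≈ 0.854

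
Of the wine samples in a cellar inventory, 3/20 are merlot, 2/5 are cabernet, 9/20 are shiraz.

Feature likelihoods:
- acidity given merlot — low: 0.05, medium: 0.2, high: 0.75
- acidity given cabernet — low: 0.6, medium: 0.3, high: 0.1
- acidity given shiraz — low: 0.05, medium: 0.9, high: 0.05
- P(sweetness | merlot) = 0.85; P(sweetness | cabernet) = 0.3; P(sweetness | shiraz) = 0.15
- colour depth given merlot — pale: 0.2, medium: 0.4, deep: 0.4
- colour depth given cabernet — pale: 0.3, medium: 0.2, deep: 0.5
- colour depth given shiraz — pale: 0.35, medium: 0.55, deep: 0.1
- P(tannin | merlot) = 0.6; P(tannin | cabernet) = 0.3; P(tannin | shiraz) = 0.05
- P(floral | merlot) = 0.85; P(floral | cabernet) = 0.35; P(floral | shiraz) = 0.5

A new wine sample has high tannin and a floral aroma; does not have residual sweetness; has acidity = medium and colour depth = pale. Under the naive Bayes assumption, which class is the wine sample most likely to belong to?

merlot: 0.15 × 0.2 × (1−0.85) × 0.2 × 0.6 × 0.85 = 0.000459
cabernet: 0.4 × 0.3 × (1−0.3) × 0.3 × 0.3 × 0.35 = 0.002646
shiraz: 0.45 × 0.9 × (1−0.15) × 0.35 × 0.05 × 0.5 = 0.0030121875
Highest score → shiraz.

shiraz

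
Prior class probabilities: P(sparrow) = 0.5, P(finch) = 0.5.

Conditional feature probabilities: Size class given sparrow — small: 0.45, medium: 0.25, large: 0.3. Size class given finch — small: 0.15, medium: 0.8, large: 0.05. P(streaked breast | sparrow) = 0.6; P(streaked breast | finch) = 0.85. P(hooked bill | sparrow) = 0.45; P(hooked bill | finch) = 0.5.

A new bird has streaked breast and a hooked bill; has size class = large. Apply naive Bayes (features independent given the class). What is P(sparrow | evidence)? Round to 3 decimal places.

sparrow: 0.5 × 0.3 × 0.6 × 0.45 = 0.0405
finch: 0.5 × 0.05 × 0.85 × 0.5 = 0.010625
P(sparrow | x) = 0.0405 / 0.051125 ≈ 0.792

0.792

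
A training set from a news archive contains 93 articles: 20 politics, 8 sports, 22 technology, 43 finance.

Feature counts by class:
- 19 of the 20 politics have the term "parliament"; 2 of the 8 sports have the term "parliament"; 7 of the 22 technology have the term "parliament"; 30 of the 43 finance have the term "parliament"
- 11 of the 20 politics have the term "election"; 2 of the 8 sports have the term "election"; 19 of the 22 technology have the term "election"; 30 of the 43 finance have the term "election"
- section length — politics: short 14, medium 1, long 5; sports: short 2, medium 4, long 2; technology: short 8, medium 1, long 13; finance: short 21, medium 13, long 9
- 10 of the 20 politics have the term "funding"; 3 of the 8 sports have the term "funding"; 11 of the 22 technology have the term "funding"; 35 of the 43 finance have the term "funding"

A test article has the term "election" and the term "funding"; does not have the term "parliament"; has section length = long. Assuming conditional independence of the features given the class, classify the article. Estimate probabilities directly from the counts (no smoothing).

technology

politics: (20/93) × (1/20) × (11/20) × (5/20) × (10/20) ≈ 0.000739247
sports: (8/93) × (6/8) × (2/8) × (2/8) × (3/8) ≈ 0.0015121
technology: (22/93) × (15/22) × (19/22) × (13/22) × (11/22) ≈ 0.0411557
finance: (43/93) × (13/43) × (30/43) × (9/43) × (35/43) ≈ 0.0166145
Highest score → technology.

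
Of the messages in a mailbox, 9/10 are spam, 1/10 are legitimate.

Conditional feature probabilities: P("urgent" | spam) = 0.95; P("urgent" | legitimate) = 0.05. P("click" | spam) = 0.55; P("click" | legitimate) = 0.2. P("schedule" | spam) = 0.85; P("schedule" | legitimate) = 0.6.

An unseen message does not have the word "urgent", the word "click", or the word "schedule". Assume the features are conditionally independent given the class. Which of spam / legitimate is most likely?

spam: 0.9 × (1−0.95) × (1−0.55) × (1−0.85) = 0.0030375
legitimate: 0.1 × (1−0.05) × (1−0.2) × (1−0.6) = 0.0304
Highest score → legitimate.

legitimate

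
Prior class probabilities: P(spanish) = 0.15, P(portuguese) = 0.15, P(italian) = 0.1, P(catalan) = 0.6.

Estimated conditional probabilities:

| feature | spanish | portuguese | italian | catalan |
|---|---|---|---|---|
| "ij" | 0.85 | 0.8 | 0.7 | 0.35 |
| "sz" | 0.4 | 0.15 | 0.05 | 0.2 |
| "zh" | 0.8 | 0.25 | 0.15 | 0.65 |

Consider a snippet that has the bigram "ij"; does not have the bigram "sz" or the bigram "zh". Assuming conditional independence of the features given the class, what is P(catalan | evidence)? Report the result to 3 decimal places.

spanish: 0.15 × 0.85 × (1−0.4) × (1−0.8) = 0.0153
portuguese: 0.15 × 0.8 × (1−0.15) × (1−0.25) = 0.0765
italian: 0.1 × 0.7 × (1−0.05) × (1−0.15) = 0.056525
catalan: 0.6 × 0.35 × (1−0.2) × (1−0.65) = 0.0588
P(catalan | x) = 0.0588 / 0.207125 ≈ 0.284

0.284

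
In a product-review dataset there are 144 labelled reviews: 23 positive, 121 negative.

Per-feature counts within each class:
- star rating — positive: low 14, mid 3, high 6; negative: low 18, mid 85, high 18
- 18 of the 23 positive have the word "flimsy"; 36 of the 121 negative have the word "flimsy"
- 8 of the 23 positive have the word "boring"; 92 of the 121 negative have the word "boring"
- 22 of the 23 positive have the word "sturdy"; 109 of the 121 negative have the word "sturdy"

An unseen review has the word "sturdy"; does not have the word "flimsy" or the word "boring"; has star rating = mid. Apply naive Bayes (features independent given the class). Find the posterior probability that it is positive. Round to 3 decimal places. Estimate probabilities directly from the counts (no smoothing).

positive: (23/144) × (3/23) × (5/23) × (15/23) × (22/23) ≈ 0.00282527
negative: (121/144) × (85/121) × (85/121) × (29/121) × (109/121) ≈ 0.0895249
P(positive | x) = 0.00282527 / 0.09235017 ≈ 0.031

0.031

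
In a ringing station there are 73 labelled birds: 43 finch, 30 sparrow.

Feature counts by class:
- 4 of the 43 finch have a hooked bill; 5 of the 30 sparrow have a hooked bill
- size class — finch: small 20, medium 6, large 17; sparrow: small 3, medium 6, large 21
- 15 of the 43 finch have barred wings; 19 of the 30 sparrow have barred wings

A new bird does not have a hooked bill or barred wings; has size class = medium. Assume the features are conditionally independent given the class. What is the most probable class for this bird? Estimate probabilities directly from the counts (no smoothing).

finch: (43/73) × (39/43) × (6/43) × (28/43) ≈ 0.0485416
sparrow: (30/73) × (25/30) × (6/30) × (11/30) ≈ 0.0251142
Highest score → finch.

finch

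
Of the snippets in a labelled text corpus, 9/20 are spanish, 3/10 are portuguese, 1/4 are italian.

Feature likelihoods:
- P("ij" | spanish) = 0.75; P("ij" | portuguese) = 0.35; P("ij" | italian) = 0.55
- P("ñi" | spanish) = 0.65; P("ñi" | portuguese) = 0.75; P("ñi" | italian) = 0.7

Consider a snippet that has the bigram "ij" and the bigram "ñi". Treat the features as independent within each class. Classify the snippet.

spanish

spanish: 0.45 × 0.75 × 0.65 = 0.219375
portuguese: 0.3 × 0.35 × 0.75 = 0.07875
italian: 0.25 × 0.55 × 0.7 = 0.09625
Highest score → spanish.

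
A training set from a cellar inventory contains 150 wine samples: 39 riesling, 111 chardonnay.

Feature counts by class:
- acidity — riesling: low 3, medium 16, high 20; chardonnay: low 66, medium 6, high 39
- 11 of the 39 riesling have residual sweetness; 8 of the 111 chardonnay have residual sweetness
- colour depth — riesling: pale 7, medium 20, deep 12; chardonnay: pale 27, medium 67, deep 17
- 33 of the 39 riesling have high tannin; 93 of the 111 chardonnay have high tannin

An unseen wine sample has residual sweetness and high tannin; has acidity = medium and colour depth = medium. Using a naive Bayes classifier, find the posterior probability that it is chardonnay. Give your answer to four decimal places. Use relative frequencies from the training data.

riesling: (39/150) × (16/39) × (11/39) × (20/39) × (33/39) ≈ 0.0130548
chardonnay: (111/150) × (6/111) × (8/111) × (67/111) × (93/111) ≈ 0.00145794
P(chardonnay | x) = 0.00145794 / 0.01451274 ≈ 0.1005

0.1005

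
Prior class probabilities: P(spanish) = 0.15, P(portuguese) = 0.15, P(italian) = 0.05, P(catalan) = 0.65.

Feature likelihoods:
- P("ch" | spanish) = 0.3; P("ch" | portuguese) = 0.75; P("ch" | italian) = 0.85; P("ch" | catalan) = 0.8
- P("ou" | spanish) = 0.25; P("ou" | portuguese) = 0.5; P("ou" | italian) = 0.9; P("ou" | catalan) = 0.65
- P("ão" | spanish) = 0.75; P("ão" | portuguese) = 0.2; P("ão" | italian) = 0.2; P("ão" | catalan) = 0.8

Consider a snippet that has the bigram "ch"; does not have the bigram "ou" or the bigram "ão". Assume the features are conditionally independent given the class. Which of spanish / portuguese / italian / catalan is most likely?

portuguese

spanish: 0.15 × 0.3 × (1−0.25) × (1−0.75) = 0.0084375
portuguese: 0.15 × 0.75 × (1−0.5) × (1−0.2) = 0.045
italian: 0.05 × 0.85 × (1−0.9) × (1−0.2) = 0.0034
catalan: 0.65 × 0.8 × (1−0.65) × (1−0.8) = 0.0364
Highest score → portuguese.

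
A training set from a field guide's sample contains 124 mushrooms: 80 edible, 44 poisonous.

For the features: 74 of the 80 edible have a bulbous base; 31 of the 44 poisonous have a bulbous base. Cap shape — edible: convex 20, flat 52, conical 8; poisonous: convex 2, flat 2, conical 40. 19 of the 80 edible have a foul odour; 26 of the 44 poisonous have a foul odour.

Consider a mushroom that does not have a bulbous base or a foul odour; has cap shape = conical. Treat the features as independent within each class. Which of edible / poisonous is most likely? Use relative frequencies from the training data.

poisonous

edible: (80/124) × (6/80) × (8/80) × (61/80) ≈ 0.00368952
poisonous: (44/124) × (13/44) × (40/44) × (18/44) ≈ 0.0389896
Highest score → poisonous.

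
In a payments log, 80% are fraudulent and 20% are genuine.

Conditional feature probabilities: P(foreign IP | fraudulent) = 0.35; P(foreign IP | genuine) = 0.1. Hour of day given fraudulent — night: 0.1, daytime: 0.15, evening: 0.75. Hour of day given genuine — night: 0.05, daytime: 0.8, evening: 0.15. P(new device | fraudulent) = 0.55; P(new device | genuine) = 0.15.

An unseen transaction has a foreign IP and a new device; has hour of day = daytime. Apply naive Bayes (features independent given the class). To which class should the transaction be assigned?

fraudulent

fraudulent: 0.8 × 0.35 × 0.15 × 0.55 = 0.0231
genuine: 0.2 × 0.1 × 0.8 × 0.15 = 0.0024
Highest score → fraudulent.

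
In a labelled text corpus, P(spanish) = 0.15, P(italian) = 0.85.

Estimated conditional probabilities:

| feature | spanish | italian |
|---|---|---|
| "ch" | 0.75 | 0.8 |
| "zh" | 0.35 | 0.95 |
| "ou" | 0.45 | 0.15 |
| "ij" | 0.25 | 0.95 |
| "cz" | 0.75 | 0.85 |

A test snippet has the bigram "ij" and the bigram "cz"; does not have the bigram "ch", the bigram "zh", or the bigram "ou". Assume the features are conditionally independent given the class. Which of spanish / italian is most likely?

spanish: 0.15 × (1−0.75) × (1−0.35) × (1−0.45) × 0.25 × 0.75 = 0.002513671875
italian: 0.85 × (1−0.8) × (1−0.95) × (1−0.15) × 0.95 × 0.85 = 0.0058341875
Highest score → italian.

italian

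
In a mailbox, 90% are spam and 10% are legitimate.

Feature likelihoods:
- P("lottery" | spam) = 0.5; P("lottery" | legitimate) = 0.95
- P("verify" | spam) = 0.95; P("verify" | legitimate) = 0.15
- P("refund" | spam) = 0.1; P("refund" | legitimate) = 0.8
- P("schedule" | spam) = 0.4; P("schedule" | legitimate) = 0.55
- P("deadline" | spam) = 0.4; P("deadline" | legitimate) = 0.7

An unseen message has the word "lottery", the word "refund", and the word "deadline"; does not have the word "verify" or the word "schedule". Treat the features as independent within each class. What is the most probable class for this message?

spam: 0.9 × 0.5 × (1−0.95) × 0.1 × (1−0.4) × 0.4 = 0.00054
legitimate: 0.1 × 0.95 × (1−0.15) × 0.8 × (1−0.55) × 0.7 = 0.020349
Highest score → legitimate.

legitimate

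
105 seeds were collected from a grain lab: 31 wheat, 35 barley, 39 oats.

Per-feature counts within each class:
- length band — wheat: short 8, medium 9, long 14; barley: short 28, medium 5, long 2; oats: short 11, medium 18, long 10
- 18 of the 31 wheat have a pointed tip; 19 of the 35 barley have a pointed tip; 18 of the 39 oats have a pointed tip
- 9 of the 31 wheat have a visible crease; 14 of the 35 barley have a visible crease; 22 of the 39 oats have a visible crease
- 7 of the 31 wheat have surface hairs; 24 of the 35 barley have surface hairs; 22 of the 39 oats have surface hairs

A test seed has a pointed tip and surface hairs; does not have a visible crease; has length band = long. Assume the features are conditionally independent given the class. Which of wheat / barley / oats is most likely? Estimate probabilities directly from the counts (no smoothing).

wheat: (31/105) × (14/31) × (18/31) × (22/31) × (7/31) ≈ 0.0124064
barley: (35/105) × (2/35) × (19/35) × (21/35) × (24/35) ≈ 0.00425423
oats: (39/105) × (10/39) × (18/39) × (17/39) × (22/39) ≈ 0.0108084
Highest score → wheat.

wheat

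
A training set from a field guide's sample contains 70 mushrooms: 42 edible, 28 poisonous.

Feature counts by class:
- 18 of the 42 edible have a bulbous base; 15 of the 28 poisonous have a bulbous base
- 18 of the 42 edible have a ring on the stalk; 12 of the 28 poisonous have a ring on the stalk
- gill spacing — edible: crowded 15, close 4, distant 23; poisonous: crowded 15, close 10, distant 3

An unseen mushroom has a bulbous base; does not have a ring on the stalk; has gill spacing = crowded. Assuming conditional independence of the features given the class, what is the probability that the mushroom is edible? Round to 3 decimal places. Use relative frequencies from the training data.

edible: (42/70) × (18/42) × (24/42) × (15/42) ≈ 0.0524781
poisonous: (28/70) × (15/28) × (16/28) × (15/28) ≈ 0.0655977
P(edible | x) = 0.0524781 / 0.1180758 ≈ 0.444

0.444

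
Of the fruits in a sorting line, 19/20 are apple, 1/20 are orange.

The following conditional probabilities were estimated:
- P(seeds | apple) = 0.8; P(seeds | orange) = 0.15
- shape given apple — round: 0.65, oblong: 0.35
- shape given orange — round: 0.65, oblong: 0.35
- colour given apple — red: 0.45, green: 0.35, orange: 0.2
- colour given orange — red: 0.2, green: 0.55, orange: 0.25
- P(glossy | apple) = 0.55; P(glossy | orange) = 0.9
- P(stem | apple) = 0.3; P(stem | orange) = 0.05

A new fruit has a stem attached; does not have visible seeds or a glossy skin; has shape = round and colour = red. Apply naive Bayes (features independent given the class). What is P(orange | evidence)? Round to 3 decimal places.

0.004

apple: 0.95 × (1−0.8) × 0.65 × 0.45 × (1−0.55) × 0.3 = 0.007502625
orange: 0.05 × (1−0.15) × 0.65 × 0.2 × (1−0.9) × 0.05 = 0.000027625
P(orange | x) = 0.000027625 / 0.00753025 ≈ 0.004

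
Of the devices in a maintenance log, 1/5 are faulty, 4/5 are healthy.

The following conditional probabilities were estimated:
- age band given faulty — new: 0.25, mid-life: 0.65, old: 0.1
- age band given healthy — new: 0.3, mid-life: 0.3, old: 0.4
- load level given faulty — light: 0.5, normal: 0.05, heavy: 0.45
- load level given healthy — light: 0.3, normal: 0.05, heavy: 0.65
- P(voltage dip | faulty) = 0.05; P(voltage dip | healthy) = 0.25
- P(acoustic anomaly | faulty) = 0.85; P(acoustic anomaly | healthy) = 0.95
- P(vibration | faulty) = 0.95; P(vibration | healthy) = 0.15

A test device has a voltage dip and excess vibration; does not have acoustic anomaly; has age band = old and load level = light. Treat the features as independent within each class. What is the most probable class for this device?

faulty: 0.2 × 0.1 × 0.5 × 0.05 × (1−0.85) × 0.95 = 0.00007125
healthy: 0.8 × 0.4 × 0.3 × 0.25 × (1−0.95) × 0.15 = 0.00018
Highest score → healthy.

healthy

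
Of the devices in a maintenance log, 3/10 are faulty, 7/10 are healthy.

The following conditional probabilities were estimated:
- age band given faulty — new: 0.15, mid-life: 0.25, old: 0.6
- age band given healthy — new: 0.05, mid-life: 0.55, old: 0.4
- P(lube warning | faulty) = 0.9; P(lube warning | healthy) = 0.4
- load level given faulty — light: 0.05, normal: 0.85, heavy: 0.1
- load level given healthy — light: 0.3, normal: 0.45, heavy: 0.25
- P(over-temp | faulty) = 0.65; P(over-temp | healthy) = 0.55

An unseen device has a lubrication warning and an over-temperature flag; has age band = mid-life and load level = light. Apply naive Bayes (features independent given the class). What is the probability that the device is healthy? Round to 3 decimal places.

faulty: 0.3 × 0.25 × 0.9 × 0.05 × 0.65 = 0.00219375
healthy: 0.7 × 0.55 × 0.4 × 0.3 × 0.55 = 0.02541
P(healthy | x) = 0.02541 / 0.02760375 ≈ 0.921

0.921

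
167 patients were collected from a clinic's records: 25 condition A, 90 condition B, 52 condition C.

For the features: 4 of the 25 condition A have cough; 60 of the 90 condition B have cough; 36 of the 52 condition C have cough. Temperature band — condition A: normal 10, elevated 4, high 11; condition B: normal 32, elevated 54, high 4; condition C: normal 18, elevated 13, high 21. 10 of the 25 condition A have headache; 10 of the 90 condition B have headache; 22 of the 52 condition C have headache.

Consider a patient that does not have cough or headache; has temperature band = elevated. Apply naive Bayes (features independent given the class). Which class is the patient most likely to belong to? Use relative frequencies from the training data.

condition A: (25/167) × (21/25) × (4/25) × (15/25) ≈ 0.0120719
condition B: (90/167) × (30/90) × (54/90) × (80/90) ≈ 0.0958084
condition C: (52/167) × (16/52) × (13/52) × (30/52) ≈ 0.0138185
Highest score → condition B.

condition B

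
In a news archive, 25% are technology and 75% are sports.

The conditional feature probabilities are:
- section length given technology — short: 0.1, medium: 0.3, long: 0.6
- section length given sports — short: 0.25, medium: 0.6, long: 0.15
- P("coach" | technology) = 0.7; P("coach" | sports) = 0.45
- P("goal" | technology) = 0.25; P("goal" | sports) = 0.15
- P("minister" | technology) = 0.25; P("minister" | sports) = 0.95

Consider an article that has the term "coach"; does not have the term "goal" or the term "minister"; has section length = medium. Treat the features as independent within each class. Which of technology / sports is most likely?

technology: 0.25 × 0.3 × 0.7 × (1−0.25) × (1−0.25) = 0.02953125
sports: 0.75 × 0.6 × 0.45 × (1−0.15) × (1−0.95) = 0.00860625
Highest score → technology.

technology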